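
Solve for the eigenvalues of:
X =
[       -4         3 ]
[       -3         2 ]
λ = -1, -1

Solve det(X - λI) = 0. For a 2×2 matrix the characteristic equation is λ² - (trace)λ + det = 0.
trace(X) = a + d = -4 + 2 = -2.
det(X) = a*d - b*c = (-4)*(2) - (3)*(-3) = -8 + 9 = 1.
Characteristic equation: λ² - (-2)λ + (1) = 0.
Discriminant = (-2)² - 4*(1) = 4 - 4 = 0.
λ = (-2 ± √0) / 2 = (-2 ± 0) / 2 = -1, -1.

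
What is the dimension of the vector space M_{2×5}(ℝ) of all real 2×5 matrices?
Dimension = 10

A real 2×5 matrix is determined by its 2·5 = 10 independent entries.
A standard basis is {E_ij : 1 ≤ i ≤ 2, 1 ≤ j ≤ 5}, where E_ij has a 1 in position (i, j) and 0 elsewhere — there are 10 such matrices, and they are linearly independent and span M_{2×5}(ℝ).
Therefore dim(M_{2×5}(ℝ)) = 10.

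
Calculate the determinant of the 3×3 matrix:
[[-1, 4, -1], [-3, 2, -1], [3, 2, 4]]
38

Expansion along first row:
det = -1·det([[2,-1],[2,4]]) - 4·det([[-3,-1],[3,4]]) + -1·det([[-3,2],[3,2]])
    = -1·(2·4 - -1·2) - 4·(-3·4 - -1·3) + -1·(-3·2 - 2·3)
    = -1·10 - 4·-9 + -1·-12
    = -10 + 36 + 12 = 38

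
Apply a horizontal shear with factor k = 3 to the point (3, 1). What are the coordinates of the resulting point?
(6, 1)

Shear matrix for horizontal shear with factor k = 3:
[[1, 3], [0, 1]]
Result: (3, 1) → (6, 1)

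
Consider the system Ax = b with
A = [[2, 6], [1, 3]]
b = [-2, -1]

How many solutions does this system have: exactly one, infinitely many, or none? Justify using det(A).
Infinitely many solutions

det(A) = (2)*(3) - (6)*(1) = 0, so A is singular (column 2 is 3 times column 1).
b = [-2, -1] = -1 * column 1 of A, so b lies in the column space of A.
A singular matrix whose right-hand side is in its column space gives a 1-parameter family of solutions — infinitely many.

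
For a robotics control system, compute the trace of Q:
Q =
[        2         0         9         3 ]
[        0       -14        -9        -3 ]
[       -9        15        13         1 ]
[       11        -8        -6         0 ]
tr(Q) = 2 - 14 + 13 + 0 = 1

The trace of a square matrix is the sum of its diagonal entries.
Diagonal entries of Q: Q[0][0] = 2, Q[1][1] = -14, Q[2][2] = 13, Q[3][3] = 0.
tr(Q) = 2 - 14 + 13 + 0 = 1.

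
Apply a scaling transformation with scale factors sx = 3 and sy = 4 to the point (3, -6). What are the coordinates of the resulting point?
(9, -24)

Scaling matrix:
[[3, 0], [0, 4]]
Result: (3 × 3, -6 × 4) = (9, -24)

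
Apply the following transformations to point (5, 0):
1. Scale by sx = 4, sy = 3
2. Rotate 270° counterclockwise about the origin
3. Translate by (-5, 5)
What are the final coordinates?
(-5, -15)

Step 1: Scale → (20, 0)
Step 2: Rotate 270° → (0, -20)
Step 3: Translate → (-5, -15)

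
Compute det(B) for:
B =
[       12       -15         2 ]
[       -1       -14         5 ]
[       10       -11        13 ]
det(B) = -2167

Expand along row 0 (cofactor expansion): det(B) = a*(e*i - f*h) - b*(d*i - f*g) + c*(d*h - e*g), where the 3×3 is [[a, b, c], [d, e, f], [g, h, i]].
Minor M_00 = (-14)*(13) - (5)*(-11) = -182 + 55 = -127.
Minor M_01 = (-1)*(13) - (5)*(10) = -13 - 50 = -63.
Minor M_02 = (-1)*(-11) - (-14)*(10) = 11 + 140 = 151.
det(B) = (12)*(-127) - (-15)*(-63) + (2)*(151) = -1524 - 945 + 302 = -2167.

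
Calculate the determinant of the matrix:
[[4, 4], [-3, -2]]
4

For a 2×2 matrix [[a, b], [c, d]], det = ad - bc
det = (4)(-2) - (4)(-3) = -8 - -12 = 4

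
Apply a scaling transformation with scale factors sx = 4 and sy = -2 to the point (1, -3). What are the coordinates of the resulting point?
(4, 6)

Scaling matrix:
[[4, 0], [0, -2]]
Result: (1 × 4, -3 × -2) = (4, 6)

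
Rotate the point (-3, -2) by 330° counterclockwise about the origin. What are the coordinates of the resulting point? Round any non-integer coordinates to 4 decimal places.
(-3.5981, -0.2321)

Rotation matrix R(θ) = [[cos θ, -sin θ], [sin θ, cos θ]]; for θ = 330°:
R = [[√3/2, 1/2], [-1/2, √3/2]]
Result: R × [-3, -2]ᵀ = [√3/2·-3 + (1/2)·-2, -1/2·-3 + (√3/2)·-2]ᵀ = (-3.5981, -0.2321)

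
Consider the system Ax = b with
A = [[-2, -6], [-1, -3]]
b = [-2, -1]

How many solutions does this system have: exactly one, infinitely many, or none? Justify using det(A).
Infinitely many solutions

det(A) = (-2)*(-3) - (-6)*(-1) = 0, so A is singular (column 2 is 3 times column 1).
b = [-2, -1] = 1 * column 1 of A, so b lies in the column space of A.
A singular matrix whose right-hand side is in its column space gives a 1-parameter family of solutions — infinitely many.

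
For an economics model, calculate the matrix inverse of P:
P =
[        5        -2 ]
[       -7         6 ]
det(P) = 16
P⁻¹ =
[      3/8       1/8 ]
[     7/16      5/16 ]

For a 2×2 matrix P = [[a, b], [c, d]] with det(P) ≠ 0, P⁻¹ = (1/det(P)) * [[d, -b], [-c, a]].
det(P) = (5)*(6) - (-2)*(-7) = 30 - 14 = 16.
P⁻¹ = (1/16) * [[6, 2], [7, 5]].
Dividing each entry by 16 and reducing:
P⁻¹ =
[      3/8       1/8 ]
[     7/16      5/16 ]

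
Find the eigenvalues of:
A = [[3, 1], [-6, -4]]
λ = -3, 2

Solve det(A - λI) = 0. For a 2×2 matrix this is λ² - (trace)λ + det = 0.
trace(A) = 3 - 4 = -1.
det(A) = (3)*(-4) - (1)*(-6) = -12 + 6 = -6.
Characteristic equation: λ² - (-1)λ + (-6) = 0.
Discriminant: (-1)² - 4*(-6) = 1 + 24 = 25.
Roots: λ = (-1 ± √25) / 2 = -3, 2.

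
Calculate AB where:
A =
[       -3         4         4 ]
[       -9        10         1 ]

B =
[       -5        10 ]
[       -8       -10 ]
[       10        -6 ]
AB =
[       23       -94 ]
[      -25      -196 ]

Matrix multiplication: (AB)[i][j] = sum over k of A[i][k] * B[k][j].
  (AB)[0][0] = (-3)*(-5) + (4)*(-8) + (4)*(10) = 23
  (AB)[0][1] = (-3)*(10) + (4)*(-10) + (4)*(-6) = -94
  (AB)[1][0] = (-9)*(-5) + (10)*(-8) + (1)*(10) = -25
  (AB)[1][1] = (-9)*(10) + (10)*(-10) + (1)*(-6) = -196
AB =
[       23       -94 ]
[      -25      -196 ]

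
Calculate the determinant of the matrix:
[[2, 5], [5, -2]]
-29

For a 2×2 matrix [[a, b], [c, d]], det = ad - bc
det = (2)(-2) - (5)(5) = -4 - 25 = -29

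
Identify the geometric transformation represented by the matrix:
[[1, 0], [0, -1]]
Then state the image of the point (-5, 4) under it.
reflection across the x-axis; image of (-5, 4) is (-5, -4)

This is a symmetric orthogonal matrix with determinant -1, which characterizes a reflection in ℝ².
The matrix [[1, 0], [0, -1]] represents: reflection across the x-axis.
Applying it to (-5, 4): [1·-5 + 0·4, 0·-5 + -1·4] = (-5, -4).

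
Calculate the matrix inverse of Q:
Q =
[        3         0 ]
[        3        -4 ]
det(Q) = -12
Q⁻¹ =
[      1/3         0 ]
[      1/4      -1/4 ]

For a 2×2 matrix Q = [[a, b], [c, d]] with det(Q) ≠ 0, Q⁻¹ = (1/det(Q)) * [[d, -b], [-c, a]].
det(Q) = (3)*(-4) - (0)*(3) = -12 - 0 = -12.
Q⁻¹ = (1/-12) * [[-4, 0], [-3, 3]].
Dividing each entry by -12 and reducing:
Q⁻¹ =
[      1/3         0 ]
[      1/4      -1/4 ]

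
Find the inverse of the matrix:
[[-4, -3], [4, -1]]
[[-1/16, 3/16], [-1/4, -1/4]]

For [[a,b],[c,d]], inverse = (1/det)·[[d,-b],[-c,a]]
det = -4·-1 - -3·4 = 16
Inverse = (1/16)·[[-1, 3], [-4, -4]]
        = [[-1/16, 3/16], [-1/4, -1/4]]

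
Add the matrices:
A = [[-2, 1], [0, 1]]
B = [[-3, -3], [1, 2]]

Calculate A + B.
[[-5, -2], [1, 3]]

Add corresponding elements:
(-2)+(-3)=-5
(1)+(-3)=-2
(0)+(1)=1
(1)+(2)=3
A + B = [[-5, -2], [1, 3]]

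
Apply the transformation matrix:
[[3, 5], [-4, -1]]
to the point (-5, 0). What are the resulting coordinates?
(-15, 20)

Matrix multiplication:
[[3, 5], [-4, -1]] × [-5, 0]ᵀ
= [3×-5 + 5×0, -4×-5 + -1×0]ᵀ
= [-15.0000, 20.0000]ᵀ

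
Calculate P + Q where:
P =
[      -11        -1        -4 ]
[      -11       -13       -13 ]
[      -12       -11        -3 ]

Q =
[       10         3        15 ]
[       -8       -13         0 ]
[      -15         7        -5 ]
P + Q =
[       -1         2        11 ]
[      -19       -26       -13 ]
[      -27        -4        -8 ]

Matrix addition is elementwise: (P+Q)[i][j] = P[i][j] + Q[i][j].
  (P+Q)[0][0] = (-11) + (10) = -1
  (P+Q)[0][1] = (-1) + (3) = 2
  (P+Q)[0][2] = (-4) + (15) = 11
  (P+Q)[1][0] = (-11) + (-8) = -19
  (P+Q)[1][1] = (-13) + (-13) = -26
  (P+Q)[1][2] = (-13) + (0) = -13
  (P+Q)[2][0] = (-12) + (-15) = -27
  (P+Q)[2][1] = (-11) + (7) = -4
  (P+Q)[2][2] = (-3) + (-5) = -8
P + Q =
[       -1         2        11 ]
[      -19       -26       -13 ]
[      -27        -4        -8 ]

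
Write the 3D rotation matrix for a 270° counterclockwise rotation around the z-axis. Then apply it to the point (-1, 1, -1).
R = [[0, 1, 0], [-1, 0, 0], [0, 0, 1]]; R·(-1, 1, -1) = (1, 1, -1)

Rotation matrix for 270° around z-axis:
cos(270°) = 0, sin(270°) = -1
R = [[0, 1, 0], [-1, 0, 0], [0, 0, 1]]
Apply to (-1, 1, -1): R·[-1, 1, -1]ᵀ = (1, 1, -1)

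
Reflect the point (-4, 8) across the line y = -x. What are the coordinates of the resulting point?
(-8, 4)

Reflection across line y = -x: (-4, 8) → (-8, 4)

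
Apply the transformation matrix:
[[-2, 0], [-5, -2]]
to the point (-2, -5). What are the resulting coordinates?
(4, 20)

Matrix multiplication:
[[-2, 0], [-5, -2]] × [-2, -5]ᵀ
= [-2×-2 + 0×-5, -5×-2 + -2×-5]ᵀ
= [4.0000, 20.0000]ᵀ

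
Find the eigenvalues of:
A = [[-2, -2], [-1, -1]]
λ = -3, 0

Solve det(A - λI) = 0. For a 2×2 matrix this is λ² - (trace)λ + det = 0.
trace(A) = -2 - 1 = -3.
det(A) = (-2)*(-1) - (-2)*(-1) = 2 - 2 = 0.
Characteristic equation: λ² - (-3)λ + (0) = 0.
Discriminant: (-3)² - 4*(0) = 9 - 0 = 9.
Roots: λ = (-3 ± √9) / 2 = -3, 0.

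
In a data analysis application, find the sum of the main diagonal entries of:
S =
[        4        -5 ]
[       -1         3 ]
tr(S) = 4 + 3 = 7

The trace of a square matrix is the sum of its diagonal entries.
Diagonal entries of S: S[0][0] = 4, S[1][1] = 3.
tr(S) = 4 + 3 = 7.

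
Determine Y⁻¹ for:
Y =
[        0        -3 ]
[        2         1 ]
det(Y) = 6
Y⁻¹ =
[      1/6       1/2 ]
[     -1/3         0 ]

For a 2×2 matrix Y = [[a, b], [c, d]] with det(Y) ≠ 0, Y⁻¹ = (1/det(Y)) * [[d, -b], [-c, a]].
det(Y) = (0)*(1) - (-3)*(2) = 0 + 6 = 6.
Y⁻¹ = (1/6) * [[1, 3], [-2, 0]].
Dividing each entry by 6 and reducing:
Y⁻¹ =
[      1/6       1/2 ]
[     -1/3         0 ]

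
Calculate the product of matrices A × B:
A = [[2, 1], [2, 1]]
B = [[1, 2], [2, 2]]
[[4, 6], [4, 6]]

Matrix multiplication:
C[0][0] = 2×1 + 1×2 = 4
C[0][1] = 2×2 + 1×2 = 6
C[1][0] = 2×1 + 1×2 = 4
C[1][1] = 2×2 + 1×2 = 6
Result: [[4, 6], [4, 6]]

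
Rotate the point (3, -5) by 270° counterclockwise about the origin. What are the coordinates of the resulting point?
(-5, -3)

Rotation matrix R(θ) = [[cos θ, -sin θ], [sin θ, cos θ]]; for θ = 270°:
R = [[0, 1], [-1, 0]]
Result: R × [3, -5]ᵀ = [0·3 + (1)·-5, -1·3 + (0)·-5]ᵀ = (-5, -3)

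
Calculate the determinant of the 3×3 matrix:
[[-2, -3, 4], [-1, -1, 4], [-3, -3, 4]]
8

Expansion along first row:
det = -2·det([[-1,4],[-3,4]]) - -3·det([[-1,4],[-3,4]]) + 4·det([[-1,-1],[-3,-3]])
    = -2·(-1·4 - 4·-3) - -3·(-1·4 - 4·-3) + 4·(-1·-3 - -1·-3)
    = -2·8 - -3·8 + 4·0
    = -16 + 24 + 0 = 8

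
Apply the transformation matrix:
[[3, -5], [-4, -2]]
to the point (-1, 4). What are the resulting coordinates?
(-23, -4)

Matrix multiplication:
[[3, -5], [-4, -2]] × [-1, 4]ᵀ
= [3×-1 + -5×4, -4×-1 + -2×4]ᵀ
= [-23.0000, -4.0000]ᵀ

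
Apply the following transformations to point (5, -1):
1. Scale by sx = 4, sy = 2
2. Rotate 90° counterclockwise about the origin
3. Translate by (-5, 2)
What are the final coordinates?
(-3, 22)

Step 1: Scale → (20, -2)
Step 2: Rotate 90° → (2, 20)
Step 3: Translate → (-3, 22)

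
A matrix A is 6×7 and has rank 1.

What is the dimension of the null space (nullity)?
6

The rank-nullity theorem for an m×n matrix states:
rank(A) + nullity(A) = n (the number of columns).
Here n = 7 and rank(A) = 1, so nullity(A) = 7 - 1 = 6.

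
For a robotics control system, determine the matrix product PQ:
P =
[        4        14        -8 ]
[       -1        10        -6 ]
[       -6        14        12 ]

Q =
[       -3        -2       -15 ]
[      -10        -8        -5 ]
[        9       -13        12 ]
PQ =
[     -224       -16      -226 ]
[     -151         0      -107 ]
[      -14      -256       164 ]

Matrix multiplication: (PQ)[i][j] = sum over k of P[i][k] * Q[k][j].
  (PQ)[0][0] = (4)*(-3) + (14)*(-10) + (-8)*(9) = -224
  (PQ)[0][1] = (4)*(-2) + (14)*(-8) + (-8)*(-13) = -16
  (PQ)[0][2] = (4)*(-15) + (14)*(-5) + (-8)*(12) = -226
  (PQ)[1][0] = (-1)*(-3) + (10)*(-10) + (-6)*(9) = -151
  (PQ)[1][1] = (-1)*(-2) + (10)*(-8) + (-6)*(-13) = 0
  (PQ)[1][2] = (-1)*(-15) + (10)*(-5) + (-6)*(12) = -107
  (PQ)[2][0] = (-6)*(-3) + (14)*(-10) + (12)*(9) = -14
  (PQ)[2][1] = (-6)*(-2) + (14)*(-8) + (12)*(-13) = -256
  (PQ)[2][2] = (-6)*(-15) + (14)*(-5) + (12)*(12) = 164
PQ =
[     -224       -16      -226 ]
[     -151         0      -107 ]
[      -14      -256       164 ]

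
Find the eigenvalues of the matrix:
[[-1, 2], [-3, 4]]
λ = 1 and λ = 2

Characteristic equation: det(A - λI) = 0
λ² - (trace)λ + (det) = 0
λ² - (3)λ + (2) = 0
λ² - 3λ + 2 = 0
Solving: λ = 1, 2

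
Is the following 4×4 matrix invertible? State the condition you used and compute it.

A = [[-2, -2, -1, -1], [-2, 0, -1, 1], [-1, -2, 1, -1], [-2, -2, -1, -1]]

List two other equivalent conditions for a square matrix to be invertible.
No, not invertible; det(A) = 0 (two rows are equal, so the rows are linearly dependent). Equivalent conditions (failing for this A): rank(A) < 4; Ax = 0 has non-trivial solutions; 0 is an eigenvalue; the columns are linearly dependent.

To check invertibility, compute det(A).
In this matrix, row 0 and the last row are identical, so one row is a scalar multiple of another and the rows are linearly dependent.
A matrix with linearly dependent rows has det = 0 and is not invertible.
Equivalent failed conditions:
- rank(A) < 4.
- Ax = 0 has non-trivial solutions.
- 0 is an eigenvalue.
- The columns are linearly dependent.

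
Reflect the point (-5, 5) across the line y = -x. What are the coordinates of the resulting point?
(-5, 5)

Reflection across line y = -x: (-5, 5) → (-5, 5)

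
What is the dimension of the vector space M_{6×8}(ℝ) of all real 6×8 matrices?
Dimension = 48

A real 6×8 matrix is determined by its 6·8 = 48 independent entries.
A standard basis is {E_ij : 1 ≤ i ≤ 6, 1 ≤ j ≤ 8}, where E_ij has a 1 in position (i, j) and 0 elsewhere — there are 48 such matrices, and they are linearly independent and span M_{6×8}(ℝ).
Therefore dim(M_{6×8}(ℝ)) = 48.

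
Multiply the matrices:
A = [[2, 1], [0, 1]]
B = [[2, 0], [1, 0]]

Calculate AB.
[[5, 0], [1, 0]]

Each entry (i,j) of AB = sum over k of A[i][k]*B[k][j].
(AB)[0][0] = (2)*(2) + (1)*(1) = 5
(AB)[0][1] = (2)*(0) + (1)*(0) = 0
(AB)[1][0] = (0)*(2) + (1)*(1) = 1
(AB)[1][1] = (0)*(0) + (1)*(0) = 0
AB = [[5, 0], [1, 0]]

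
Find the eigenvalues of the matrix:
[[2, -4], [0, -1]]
λ = -1 and λ = 2

Characteristic equation: det(A - λI) = 0
λ² - (trace)λ + (det) = 0
λ² - (1)λ + (-2) = 0
λ² - 1λ - 2 = 0
Solving: λ = -1, 2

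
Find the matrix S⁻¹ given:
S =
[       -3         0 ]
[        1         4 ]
det(S) = -12
S⁻¹ =
[     -1/3         0 ]
[     1/12       1/4 ]

For a 2×2 matrix S = [[a, b], [c, d]] with det(S) ≠ 0, S⁻¹ = (1/det(S)) * [[d, -b], [-c, a]].
det(S) = (-3)*(4) - (0)*(1) = -12 - 0 = -12.
S⁻¹ = (1/-12) * [[4, 0], [-1, -3]].
Dividing each entry by -12 and reducing:
S⁻¹ =
[     -1/3         0 ]
[     1/12       1/4 ]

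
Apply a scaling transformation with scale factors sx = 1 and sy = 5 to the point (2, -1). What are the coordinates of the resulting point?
(2, -5)

Scaling matrix:
[[1, 0], [0, 5]]
Result: (2 × 1, -1 × 5) = (2, -5)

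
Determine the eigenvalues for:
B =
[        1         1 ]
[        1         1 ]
λ = 0, 2

Solve det(B - λI) = 0. For a 2×2 matrix the characteristic equation is λ² - (trace)λ + det = 0.
trace(B) = a + d = 1 + 1 = 2.
det(B) = a*d - b*c = (1)*(1) - (1)*(1) = 1 - 1 = 0.
Characteristic equation: λ² - (2)λ + (0) = 0.
Discriminant = (2)² - 4*(0) = 4 - 0 = 4.
λ = (2 ± √4) / 2 = (2 ± 2) / 2 = 0, 2.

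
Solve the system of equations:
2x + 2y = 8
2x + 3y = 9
x = 3, y = 1

Use elimination (row reduction):
Equation 1: 2x + 2y = 8.
Equation 2: 2x + 3y = 9.
Multiply Eq1 by 2 and Eq2 by 2: 4x + 4y = 16;  4x + 6y = 18.
Subtract: (2)y = 2, so y = 1.
Back-substitute into Eq1: 2x + 2*(1) = 8, so x = 3.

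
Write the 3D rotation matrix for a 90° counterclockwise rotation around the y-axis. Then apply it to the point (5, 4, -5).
R = [[0, 0, 1], [0, 1, 0], [-1, 0, 0]]; R·(5, 4, -5) = (-5, 4, -5)

Rotation matrix for 90° around y-axis:
cos(90°) = 0, sin(90°) = 1
R = [[0, 0, 1], [0, 1, 0], [-1, 0, 0]]
Apply to (5, 4, -5): R·[5, 4, -5]ᵀ = (-5, 4, -5)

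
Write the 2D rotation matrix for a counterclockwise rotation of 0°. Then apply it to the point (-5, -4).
R = [[1, 0], [0, 1]]; R·(-5, -4) = (-5, -4)

Rotation matrix formula: R(θ) = [[cos θ, -sin θ], [sin θ, cos θ]]
For θ = 0°:
cos(0°) = 1
sin(0°) = 0
R = [[1, 0], [0, 1]]
Apply to (-5, -4): [1·-5 + (0)·-4, 0·-5 + 1·-4] = (-5, -4)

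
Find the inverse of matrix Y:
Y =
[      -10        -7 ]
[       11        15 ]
det(Y) = -73
Y⁻¹ =
[   -15/73     -7/73 ]
[    11/73     10/73 ]

For a 2×2 matrix Y = [[a, b], [c, d]] with det(Y) ≠ 0, Y⁻¹ = (1/det(Y)) * [[d, -b], [-c, a]].
det(Y) = (-10)*(15) - (-7)*(11) = -150 + 77 = -73.
Y⁻¹ = (1/-73) * [[15, 7], [-11, -10]].
Dividing each entry by -73 and reducing:
Y⁻¹ =
[   -15/73     -7/73 ]
[    11/73     10/73 ]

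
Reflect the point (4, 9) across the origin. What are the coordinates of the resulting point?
(-4, -9)

Reflection across origin: (4, 9) → (-4, -9)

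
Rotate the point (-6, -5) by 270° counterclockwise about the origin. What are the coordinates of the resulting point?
(-5, 6)

Rotation matrix R(θ) = [[cos θ, -sin θ], [sin θ, cos θ]]; for θ = 270°:
R = [[0, 1], [-1, 0]]
Result: R × [-6, -5]ᵀ = [0·-6 + (1)·-5, -1·-6 + (0)·-5]ᵀ = (-5, 6)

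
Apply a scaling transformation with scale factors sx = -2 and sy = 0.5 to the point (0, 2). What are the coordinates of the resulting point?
(0, 1.0)

Scaling matrix:
[[-2, 0], [0, 0.50]]
Result: (0 × -2, 2 × 0.5) = (0, 1.0)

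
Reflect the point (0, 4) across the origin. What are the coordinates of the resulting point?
(0, -4)

Reflection across origin: (0, 4) → (0, -4)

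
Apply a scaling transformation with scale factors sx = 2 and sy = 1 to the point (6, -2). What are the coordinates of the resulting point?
(12, -2)

Scaling matrix:
[[2, 0], [0, 1]]
Result: (6 × 2, -2 × 1) = (12, -2)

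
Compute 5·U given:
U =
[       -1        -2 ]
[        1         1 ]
5U =
[       -5       -10 ]
[        5         5 ]

Scalar multiplication is elementwise: (5U)[i][j] = 5 * U[i][j].
  (5U)[0][0] = 5 * (-1) = -5
  (5U)[0][1] = 5 * (-2) = -10
  (5U)[1][0] = 5 * (1) = 5
  (5U)[1][1] = 5 * (1) = 5
5U =
[       -5       -10 ]
[        5         5 ]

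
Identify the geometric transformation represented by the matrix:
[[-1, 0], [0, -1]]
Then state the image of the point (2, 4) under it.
rotation by 180° (or reflection through origin); image of (2, 4) is (-2, -4)

This matches the form [[cos θ, -sin θ], [sin θ, cos θ]] of a rotation matrix; reading off cos θ and sin θ gives the angle.
The matrix [[-1, 0], [0, -1]] represents: rotation by 180° (or reflection through origin).
Applying it to (2, 4): [-1·2 + 0·4, 0·2 + -1·4] = (-2, -4).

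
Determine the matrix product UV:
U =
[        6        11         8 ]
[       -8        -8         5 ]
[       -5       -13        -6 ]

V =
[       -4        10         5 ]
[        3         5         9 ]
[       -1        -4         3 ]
UV =
[        1        83       153 ]
[        3      -140       -97 ]
[      -13       -91      -160 ]

Matrix multiplication: (UV)[i][j] = sum over k of U[i][k] * V[k][j].
  (UV)[0][0] = (6)*(-4) + (11)*(3) + (8)*(-1) = 1
  (UV)[0][1] = (6)*(10) + (11)*(5) + (8)*(-4) = 83
  (UV)[0][2] = (6)*(5) + (11)*(9) + (8)*(3) = 153
  (UV)[1][0] = (-8)*(-4) + (-8)*(3) + (5)*(-1) = 3
  (UV)[1][1] = (-8)*(10) + (-8)*(5) + (5)*(-4) = -140
  (UV)[1][2] = (-8)*(5) + (-8)*(9) + (5)*(3) = -97
  (UV)[2][0] = (-5)*(-4) + (-13)*(3) + (-6)*(-1) = -13
  (UV)[2][1] = (-5)*(10) + (-13)*(5) + (-6)*(-4) = -91
  (UV)[2][2] = (-5)*(5) + (-13)*(9) + (-6)*(3) = -160
UV =
[        1        83       153 ]
[        3      -140       -97 ]
[      -13       -91      -160 ]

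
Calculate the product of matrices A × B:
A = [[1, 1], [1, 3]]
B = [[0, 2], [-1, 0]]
[[-1, 2], [-3, 2]]

Matrix multiplication:
C[0][0] = 1×0 + 1×-1 = -1
C[0][1] = 1×2 + 1×0 = 2
C[1][0] = 1×0 + 3×-1 = -3
C[1][1] = 1×2 + 3×0 = 2
Result: [[-1, 2], [-3, 2]]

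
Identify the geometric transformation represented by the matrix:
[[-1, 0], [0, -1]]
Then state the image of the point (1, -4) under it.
rotation by 180° (or reflection through origin); image of (1, -4) is (-1, 4)

This matches the form [[cos θ, -sin θ], [sin θ, cos θ]] of a rotation matrix; reading off cos θ and sin θ gives the angle.
The matrix [[-1, 0], [0, -1]] represents: rotation by 180° (or reflection through origin).
Applying it to (1, -4): [-1·1 + 0·-4, 0·1 + -1·-4] = (-1, 4).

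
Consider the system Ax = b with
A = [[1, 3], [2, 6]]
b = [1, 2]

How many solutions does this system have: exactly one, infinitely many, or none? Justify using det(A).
Infinitely many solutions

det(A) = (1)*(6) - (3)*(2) = 0, so A is singular (column 2 is 3 times column 1).
b = [1, 2] = 1 * column 1 of A, so b lies in the column space of A.
A singular matrix whose right-hand side is in its column space gives a 1-parameter family of solutions — infinitely many.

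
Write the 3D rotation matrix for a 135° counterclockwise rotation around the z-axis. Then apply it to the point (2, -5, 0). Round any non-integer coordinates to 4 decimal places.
R = [[-√2/2, -√2/2, 0], [√2/2, -√2/2, 0], [0, 0, 1]]; R·(2, -5, 0) = (2.1213, 4.9497, 0.0000)

Rotation matrix for 135° around z-axis:
cos(135°) = -√2/2, sin(135°) = √2/2
R = [[-√2/2, -√2/2, 0], [√2/2, -√2/2, 0], [0, 0, 1]]
Apply to (2, -5, 0): R·[2, -5, 0]ᵀ = (2.1213, 4.9497, 0.0000)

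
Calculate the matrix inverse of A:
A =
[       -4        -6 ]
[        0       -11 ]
det(A) = 44
A⁻¹ =
[     -1/4      3/22 ]
[        0     -1/11 ]

For a 2×2 matrix A = [[a, b], [c, d]] with det(A) ≠ 0, A⁻¹ = (1/det(A)) * [[d, -b], [-c, a]].
det(A) = (-4)*(-11) - (-6)*(0) = 44 - 0 = 44.
A⁻¹ = (1/44) * [[-11, 6], [0, -4]].
Dividing each entry by 44 and reducing:
A⁻¹ =
[     -1/4      3/22 ]
[        0     -1/11 ]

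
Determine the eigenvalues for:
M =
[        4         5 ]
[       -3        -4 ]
λ = -1, 1

Solve det(M - λI) = 0. For a 2×2 matrix the characteristic equation is λ² - (trace)λ + det = 0.
trace(M) = a + d = 4 - 4 = 0.
det(M) = a*d - b*c = (4)*(-4) - (5)*(-3) = -16 + 15 = -1.
Characteristic equation: λ² - (0)λ + (-1) = 0.
Discriminant = (0)² - 4*(-1) = 0 + 4 = 4.
λ = (0 ± √4) / 2 = (0 ± 2) / 2 = -1, 1.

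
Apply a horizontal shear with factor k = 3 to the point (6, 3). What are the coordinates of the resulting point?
(15, 3)

Shear matrix for horizontal shear with factor k = 3:
[[1, 3], [0, 1]]
Result: (6, 3) → (15, 3)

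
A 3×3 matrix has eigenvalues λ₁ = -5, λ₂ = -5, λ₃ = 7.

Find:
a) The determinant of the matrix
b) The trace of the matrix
det = 175, trace = -3

Two standard eigenvalue identities:
- det(A) equals the product of the eigenvalues (counted with multiplicity).
- trace(A) equals the sum of the eigenvalues.
det(A) = (-5)*(-5)*(7) = 175.
trace(A) = -5 - 5 + 7 = -3.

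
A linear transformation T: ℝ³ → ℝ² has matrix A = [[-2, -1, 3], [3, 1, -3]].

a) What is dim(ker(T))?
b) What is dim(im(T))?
dim(ker) = 1, dim(im) = 2

The two rows are not scalar multiples of one another (no single k satisfies row 2 = k × row 1), so they are linearly independent.
Thus rank(A) = 2.
dim(im(T)) = rank(A) = 2.
By the rank-nullity theorem applied to T: ℝ³ → ℝ², rank(A) + nullity(A) = 3 (the domain dimension), so dim(ker(T)) = 3 - 2 = 1.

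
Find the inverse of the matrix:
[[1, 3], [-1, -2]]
[[-2, -3], [1, 1]]

For [[a,b],[c,d]], inverse = (1/det)·[[d,-b],[-c,a]]
det = 1·-2 - 3·-1 = 1
Inverse = (1/1)·[[-2, -3], [1, 1]]
        = [[-2, -3], [1, 1]]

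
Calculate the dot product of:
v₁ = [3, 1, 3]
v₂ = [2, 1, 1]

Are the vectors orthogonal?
10, No

The dot product is the sum of products of corresponding components.
v₁·v₂ = (3)*(2) + (1)*(1) + (3)*(1) = 6 + 1 + 3 = 10.
Two vectors are orthogonal iff their dot product is 0; here the dot product is 10, so the vectors are not orthogonal.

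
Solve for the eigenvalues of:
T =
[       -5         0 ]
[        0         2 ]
λ = -5, 2

Solve det(T - λI) = 0. For a 2×2 matrix the characteristic equation is λ² - (trace)λ + det = 0.
trace(T) = a + d = -5 + 2 = -3.
det(T) = a*d - b*c = (-5)*(2) - (0)*(0) = -10 - 0 = -10.
Characteristic equation: λ² - (-3)λ + (-10) = 0.
Discriminant = (-3)² - 4*(-10) = 9 + 40 = 49.
λ = (-3 ± √49) / 2 = (-3 ± 7) / 2 = -5, 2.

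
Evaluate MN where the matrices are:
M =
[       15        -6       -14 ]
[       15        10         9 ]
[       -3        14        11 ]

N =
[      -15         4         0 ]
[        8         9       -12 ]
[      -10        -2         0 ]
MN =
[     -133        34        72 ]
[     -235       132      -120 ]
[       47        92      -168 ]

Matrix multiplication: (MN)[i][j] = sum over k of M[i][k] * N[k][j].
  (MN)[0][0] = (15)*(-15) + (-6)*(8) + (-14)*(-10) = -133
  (MN)[0][1] = (15)*(4) + (-6)*(9) + (-14)*(-2) = 34
  (MN)[0][2] = (15)*(0) + (-6)*(-12) + (-14)*(0) = 72
  (MN)[1][0] = (15)*(-15) + (10)*(8) + (9)*(-10) = -235
  (MN)[1][1] = (15)*(4) + (10)*(9) + (9)*(-2) = 132
  (MN)[1][2] = (15)*(0) + (10)*(-12) + (9)*(0) = -120
  (MN)[2][0] = (-3)*(-15) + (14)*(8) + (11)*(-10) = 47
  (MN)[2][1] = (-3)*(4) + (14)*(9) + (11)*(-2) = 92
  (MN)[2][2] = (-3)*(0) + (14)*(-12) + (11)*(0) = -168
MN =
[     -133        34        72 ]
[     -235       132      -120 ]
[       47        92      -168 ]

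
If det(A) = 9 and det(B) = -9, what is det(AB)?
-81

Use the multiplicative property of determinants: det(AB) = det(A)*det(B).
det(AB) = (9)*(-9) = -81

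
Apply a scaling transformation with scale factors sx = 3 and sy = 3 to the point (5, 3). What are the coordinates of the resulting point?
(15, 9)

Scaling matrix:
[[3, 0], [0, 3]]
Result: (5 × 3, 3 × 3) = (15, 9)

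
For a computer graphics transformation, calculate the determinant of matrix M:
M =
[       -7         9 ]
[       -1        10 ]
det(M) = -61

For a 2×2 matrix [[a, b], [c, d]], det = a*d - b*c.
det(M) = (-7)*(10) - (9)*(-1) = -70 + 9 = -61.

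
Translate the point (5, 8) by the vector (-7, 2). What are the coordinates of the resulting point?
(-2, 10)

Translation by (-7, 2):
x' = 5 + -7 = -2
y' = 8 + 2 = 10
Homogeneous matrix: [[1, 0, -7], [0, 1, 2], [0, 0, 1]]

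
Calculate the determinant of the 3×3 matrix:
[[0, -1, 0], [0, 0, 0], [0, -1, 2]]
0

Expansion along first row:
det = 0·det([[0,0],[-1,2]]) - -1·det([[0,0],[0,2]]) + 0·det([[0,0],[0,-1]])
    = 0·(0·2 - 0·-1) - -1·(0·2 - 0·0) + 0·(0·-1 - 0·0)
    = 0·0 - -1·0 + 0·0
    = 0 + 0 + 0 = 0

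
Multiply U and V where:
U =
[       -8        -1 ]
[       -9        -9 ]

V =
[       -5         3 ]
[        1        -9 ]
UV =
[       39       -15 ]
[       36        54 ]

Matrix multiplication: (UV)[i][j] = sum over k of U[i][k] * V[k][j].
  (UV)[0][0] = (-8)*(-5) + (-1)*(1) = 39
  (UV)[0][1] = (-8)*(3) + (-1)*(-9) = -15
  (UV)[1][0] = (-9)*(-5) + (-9)*(1) = 36
  (UV)[1][1] = (-9)*(3) + (-9)*(-9) = 54
UV =
[       39       -15 ]
[       36        54 ]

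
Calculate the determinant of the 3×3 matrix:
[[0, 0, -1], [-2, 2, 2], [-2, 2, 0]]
0

Expansion along first row:
det = 0·det([[2,2],[2,0]]) - 0·det([[-2,2],[-2,0]]) + -1·det([[-2,2],[-2,2]])
    = 0·(2·0 - 2·2) - 0·(-2·0 - 2·-2) + -1·(-2·2 - 2·-2)
    = 0·-4 - 0·4 + -1·0
    = 0 + 0 + 0 = 0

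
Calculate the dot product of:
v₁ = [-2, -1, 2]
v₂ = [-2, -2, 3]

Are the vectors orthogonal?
12, No

The dot product is the sum of products of corresponding components.
v₁·v₂ = (-2)*(-2) + (-1)*(-2) + (2)*(3) = 4 + 2 + 6 = 12.
Two vectors are orthogonal iff their dot product is 0; here the dot product is 12, so the vectors are not orthogonal.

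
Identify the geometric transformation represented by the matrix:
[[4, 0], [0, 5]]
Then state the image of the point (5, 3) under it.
non-uniform scaling by (4, 5); image of (5, 3) is (20, 15)

This is diagonal with distinct entries, so it scales the x-axis by 4 and the y-axis by 5.
The matrix [[4, 0], [0, 5]] represents: non-uniform scaling by (4, 5).
Applying it to (5, 3): [4·5 + 0·3, 0·5 + 5·3] = (20, 15).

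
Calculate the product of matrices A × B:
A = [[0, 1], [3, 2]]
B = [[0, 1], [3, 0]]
[[3, 0], [6, 3]]

Matrix multiplication:
C[0][0] = 0×0 + 1×3 = 3
C[0][1] = 0×1 + 1×0 = 0
C[1][0] = 3×0 + 2×3 = 6
C[1][1] = 3×1 + 2×0 = 3
Result: [[3, 0], [6, 3]]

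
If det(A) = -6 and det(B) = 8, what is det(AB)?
-48

Use the multiplicative property of determinants: det(AB) = det(A)*det(B).
det(AB) = (-6)*(8) = -48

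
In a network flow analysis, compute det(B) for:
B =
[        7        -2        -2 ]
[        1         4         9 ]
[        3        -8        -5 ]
det(B) = 340

Expand along row 0 (cofactor expansion): det(B) = a*(e*i - f*h) - b*(d*i - f*g) + c*(d*h - e*g), where the 3×3 is [[a, b, c], [d, e, f], [g, h, i]].
Minor M_00 = (4)*(-5) - (9)*(-8) = -20 + 72 = 52.
Minor M_01 = (1)*(-5) - (9)*(3) = -5 - 27 = -32.
Minor M_02 = (1)*(-8) - (4)*(3) = -8 - 12 = -20.
det(B) = (7)*(52) - (-2)*(-32) + (-2)*(-20) = 364 - 64 + 40 = 340.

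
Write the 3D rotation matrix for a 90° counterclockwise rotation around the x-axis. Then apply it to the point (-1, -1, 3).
R = [[1, 0, 0], [0, 0, -1], [0, 1, 0]]; R·(-1, -1, 3) = (-1, -3, -1)

Rotation matrix for 90° around x-axis:
cos(90°) = 0, sin(90°) = 1
R = [[1, 0, 0], [0, 0, -1], [0, 1, 0]]
Apply to (-1, -1, 3): R·[-1, -1, 3]ᵀ = (-1, -3, -1)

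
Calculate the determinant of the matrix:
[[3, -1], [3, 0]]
3

For a 2×2 matrix [[a, b], [c, d]], det = ad - bc
det = (3)(0) - (-1)(3) = 0 - -3 = 3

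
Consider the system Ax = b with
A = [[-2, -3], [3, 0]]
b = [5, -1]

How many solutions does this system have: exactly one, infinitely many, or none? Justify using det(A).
Exactly one solution

Compute det(A) = (-2)*(0) - (-3)*(3) = 9.
Because det(A) ≠ 0, A is invertible and Ax = b has a unique solution for every b (here x = A⁻¹ b).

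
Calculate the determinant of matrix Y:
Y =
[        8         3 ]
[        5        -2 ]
det(Y) = -31

For a 2×2 matrix [[a, b], [c, d]], det = a*d - b*c.
det(Y) = (8)*(-2) - (3)*(5) = -16 - 15 = -31.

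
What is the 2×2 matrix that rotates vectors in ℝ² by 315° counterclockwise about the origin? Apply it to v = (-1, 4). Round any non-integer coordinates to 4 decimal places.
R = [[√2/2, √2/2], [-√2/2, √2/2]]; R·v = (2.1213, 3.5355)

A counterclockwise rotation by angle θ in ℝ² has matrix R(θ) = [[cos θ, -sin θ], [sin θ, cos θ]].
For θ = 315°: cos θ = √2/2, sin θ = -√2/2.
R(315°) = [[√2/2, √2/2], [-√2/2, √2/2]].
R·v = [√2/2·-1 + (√2/2)·4, -√2/2·-1 + √2/2·4] = (2.1213, 3.5355).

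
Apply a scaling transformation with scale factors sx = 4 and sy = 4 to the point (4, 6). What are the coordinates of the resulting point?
(16, 24)

Scaling matrix:
[[4, 0], [0, 4]]
Result: (4 × 4, 6 × 4) = (16, 24)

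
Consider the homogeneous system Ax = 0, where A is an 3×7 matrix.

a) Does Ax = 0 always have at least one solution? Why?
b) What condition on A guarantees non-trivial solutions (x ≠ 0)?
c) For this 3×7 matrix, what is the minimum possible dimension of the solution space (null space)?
a) Yes, x = 0 is always a solution. b) When A has linearly dependent columns (rank < n). c) Minimum nullity = 4.

a) x = 0 satisfies A·0 = 0, so the zero vector is always a solution.
b) Non-trivial solutions exist iff the columns of A are linearly dependent, equivalently rank(A) < n (the number of columns).
c) By rank-nullity, rank(A) + nullity(A) = n = 7. Since A has only 3 rows, rank(A) ≤ 3, so nullity(A) ≥ 7 - 3 = 4.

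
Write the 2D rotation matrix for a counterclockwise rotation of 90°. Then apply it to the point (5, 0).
R = [[0, -1], [1, 0]]; R·(5, 0) = (0, 5)

Rotation matrix formula: R(θ) = [[cos θ, -sin θ], [sin θ, cos θ]]
For θ = 90°:
cos(90°) = 0
sin(90°) = 1
R = [[0, -1], [1, 0]]
Apply to (5, 0): [0·5 + (-1)·0, 1·5 + 0·0] = (0, 5)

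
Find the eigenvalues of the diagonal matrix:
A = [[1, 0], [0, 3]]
λ₁ = 1, λ₂ = 3

The characteristic polynomial of A is det(A - λI) = (1 - λ)(3 - λ) = 0.
The roots are λ = 1 and λ = 3, so the eigenvalues are the diagonal entries.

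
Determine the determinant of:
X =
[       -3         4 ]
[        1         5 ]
det(X) = -19

For a 2×2 matrix [[a, b], [c, d]], det = a*d - b*c.
det(X) = (-3)*(5) - (4)*(1) = -15 - 4 = -19.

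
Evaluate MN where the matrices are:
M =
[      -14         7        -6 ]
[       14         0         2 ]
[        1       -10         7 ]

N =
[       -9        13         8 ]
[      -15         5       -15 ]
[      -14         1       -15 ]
MN =
[      105      -153      -127 ]
[     -154       184        82 ]
[       43       -30        53 ]

Matrix multiplication: (MN)[i][j] = sum over k of M[i][k] * N[k][j].
  (MN)[0][0] = (-14)*(-9) + (7)*(-15) + (-6)*(-14) = 105
  (MN)[0][1] = (-14)*(13) + (7)*(5) + (-6)*(1) = -153
  (MN)[0][2] = (-14)*(8) + (7)*(-15) + (-6)*(-15) = -127
  (MN)[1][0] = (14)*(-9) + (0)*(-15) + (2)*(-14) = -154
  (MN)[1][1] = (14)*(13) + (0)*(5) + (2)*(1) = 184
  (MN)[1][2] = (14)*(8) + (0)*(-15) + (2)*(-15) = 82
  (MN)[2][0] = (1)*(-9) + (-10)*(-15) + (7)*(-14) = 43
  (MN)[2][1] = (1)*(13) + (-10)*(5) + (7)*(1) = -30
  (MN)[2][2] = (1)*(8) + (-10)*(-15) + (7)*(-15) = 53
MN =
[      105      -153      -127 ]
[     -154       184        82 ]
[       43       -30        53 ]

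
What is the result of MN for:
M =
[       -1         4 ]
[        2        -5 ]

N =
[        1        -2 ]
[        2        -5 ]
MN =
[        7       -18 ]
[       -8        21 ]

Matrix multiplication: (MN)[i][j] = sum over k of M[i][k] * N[k][j].
  (MN)[0][0] = (-1)*(1) + (4)*(2) = 7
  (MN)[0][1] = (-1)*(-2) + (4)*(-5) = -18
  (MN)[1][0] = (2)*(1) + (-5)*(2) = -8
  (MN)[1][1] = (2)*(-2) + (-5)*(-5) = 21
MN =
[        7       -18 ]
[       -8        21 ]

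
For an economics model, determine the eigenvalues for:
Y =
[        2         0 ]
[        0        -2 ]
λ = -2, 2

Solve det(Y - λI) = 0. For a 2×2 matrix the characteristic equation is λ² - (trace)λ + det = 0.
trace(Y) = a + d = 2 - 2 = 0.
det(Y) = a*d - b*c = (2)*(-2) - (0)*(0) = -4 - 0 = -4.
Characteristic equation: λ² - (0)λ + (-4) = 0.
Discriminant = (0)² - 4*(-4) = 0 + 16 = 16.
λ = (0 ± √16) / 2 = (0 ± 4) / 2 = -2, 2.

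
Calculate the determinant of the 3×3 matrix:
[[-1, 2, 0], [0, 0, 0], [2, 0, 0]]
0

Expansion along first row:
det = -1·det([[0,0],[0,0]]) - 2·det([[0,0],[2,0]]) + 0·det([[0,0],[2,0]])
    = -1·(0·0 - 0·0) - 2·(0·0 - 0·2) + 0·(0·0 - 0·2)
    = -1·0 - 2·0 + 0·0
    = 0 + 0 + 0 = 0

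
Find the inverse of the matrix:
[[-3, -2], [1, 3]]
[[-3/7, -2/7], [1/7, 3/7]]

For [[a,b],[c,d]], inverse = (1/det)·[[d,-b],[-c,a]]
det = -3·3 - -2·1 = -7
Inverse = (1/-7)·[[3, 2], [-1, -3]]
        = [[-3/7, -2/7], [1/7, 3/7]]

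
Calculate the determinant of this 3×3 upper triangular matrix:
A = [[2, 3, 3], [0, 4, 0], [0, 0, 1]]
8

The determinant of a triangular matrix is the product of its diagonal entries (the off-diagonal entries above the diagonal do not affect it).
det(A) = (2) * (4) * (1) = 8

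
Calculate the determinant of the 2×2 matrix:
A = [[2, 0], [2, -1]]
-2

For A = [[a, b], [c, d]], det(A) = a*d - b*c.
det(A) = (2)*(-1) - (0)*(2) = -2 - 0 = -2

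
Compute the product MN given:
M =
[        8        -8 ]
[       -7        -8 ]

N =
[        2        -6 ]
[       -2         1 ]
MN =
[       32       -56 ]
[        2        34 ]

Matrix multiplication: (MN)[i][j] = sum over k of M[i][k] * N[k][j].
  (MN)[0][0] = (8)*(2) + (-8)*(-2) = 32
  (MN)[0][1] = (8)*(-6) + (-8)*(1) = -56
  (MN)[1][0] = (-7)*(2) + (-8)*(-2) = 2
  (MN)[1][1] = (-7)*(-6) + (-8)*(1) = 34
MN =
[       32       -56 ]
[        2        34 ]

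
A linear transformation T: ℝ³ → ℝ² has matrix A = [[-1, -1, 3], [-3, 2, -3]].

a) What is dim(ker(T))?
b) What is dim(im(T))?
dim(ker) = 1, dim(im) = 2

The two rows are not scalar multiples of one another (no single k satisfies row 2 = k × row 1), so they are linearly independent.
Thus rank(A) = 2.
dim(im(T)) = rank(A) = 2.
By the rank-nullity theorem applied to T: ℝ³ → ℝ², rank(A) + nullity(A) = 3 (the domain dimension), so dim(ker(T)) = 3 - 2 = 1.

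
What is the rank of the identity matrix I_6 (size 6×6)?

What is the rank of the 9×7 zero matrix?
rank(I_6) = 6, rank(0) = 0

The identity I_6 has 6 columns that are the standard basis vectors e_1, …, e_6. These are linearly independent, so all 6 columns are pivots and rank(I_6) = 6.
The 9×7 zero matrix has every entry zero, so every row is the zero row and there are no pivots; rank(0) = 0.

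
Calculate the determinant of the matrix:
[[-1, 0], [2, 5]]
-5

For a 2×2 matrix [[a, b], [c, d]], det = ad - bc
det = (-1)(5) - (0)(2) = -5 - 0 = -5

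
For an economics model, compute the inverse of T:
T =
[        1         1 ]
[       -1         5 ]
det(T) = 6
T⁻¹ =
[      5/6      -1/6 ]
[      1/6       1/6 ]

For a 2×2 matrix T = [[a, b], [c, d]] with det(T) ≠ 0, T⁻¹ = (1/det(T)) * [[d, -b], [-c, a]].
det(T) = (1)*(5) - (1)*(-1) = 5 + 1 = 6.
T⁻¹ = (1/6) * [[5, -1], [1, 1]].
Dividing each entry by 6 and reducing:
T⁻¹ =
[      5/6      -1/6 ]
[      1/6       1/6 ]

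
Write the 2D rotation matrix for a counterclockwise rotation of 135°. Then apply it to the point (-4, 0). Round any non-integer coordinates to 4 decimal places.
R = [[-√2/2, -√2/2], [√2/2, -√2/2]]; R·(-4, 0) = (2.8284, -2.8284)

Rotation matrix formula: R(θ) = [[cos θ, -sin θ], [sin θ, cos θ]]
For θ = 135°:
cos(135°) = -√2/2
sin(135°) = √2/2
R = [[-√2/2, -√2/2], [√2/2, -√2/2]]
Apply to (-4, 0): [-√2/2·-4 + (-√2/2)·0, √2/2·-4 + -√2/2·0] = (2.8284, -2.8284)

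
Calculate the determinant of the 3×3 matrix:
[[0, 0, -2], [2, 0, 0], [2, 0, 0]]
0

Expansion along first row:
det = 0·det([[0,0],[0,0]]) - 0·det([[2,0],[2,0]]) + -2·det([[2,0],[2,0]])
    = 0·(0·0 - 0·0) - 0·(2·0 - 0·2) + -2·(2·0 - 0·2)
    = 0·0 - 0·0 + -2·0
    = 0 + 0 + 0 = 0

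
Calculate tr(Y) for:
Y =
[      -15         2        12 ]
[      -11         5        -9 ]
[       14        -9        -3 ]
tr(Y) = -15 + 5 - 3 = -13

The trace of a square matrix is the sum of its diagonal entries.
Diagonal entries of Y: Y[0][0] = -15, Y[1][1] = 5, Y[2][2] = -3.
tr(Y) = -15 + 5 - 3 = -13.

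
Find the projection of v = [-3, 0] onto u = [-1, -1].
[-3/2, -3/2]

The projection of v onto u is proj_u(v) = ((v·u) / (u·u)) · u.
v·u = (-3)*(-1) + (0)*(-1) = 3.
u·u = (-1)*(-1) + (-1)*(-1) = 2.
coefficient = 3 / 2 = 3/2.
proj_u(v) = 3/2 · [-1, -1] = [-3/2, -3/2].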